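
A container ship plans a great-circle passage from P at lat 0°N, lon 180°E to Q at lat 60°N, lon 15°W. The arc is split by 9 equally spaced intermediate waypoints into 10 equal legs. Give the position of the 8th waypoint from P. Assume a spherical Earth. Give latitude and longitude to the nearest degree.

Convert each endpoint to a unit vector on the sphere (x = cos φ cos λ, y = cos φ sin λ, z = sin φ).
The central angle between the endpoints is δ = arccos(p₁·p₂) ≈ 2.075 rad (118.9°).
Interpolate at f = 8/10 with slerp weights a = sin((1−f)δ)/sin δ ≈ 0.460, b = sin(fδ)/sin δ ≈ 1.137.
p = a·p₁ + b·p₂ ≈ (0.089, -0.147, 0.985); φ = arcsin(p_z) ≈ 80.10°, λ = atan2(p_y, p_x) ≈ -58.86°.

≈ lat 80°N, lon 59°W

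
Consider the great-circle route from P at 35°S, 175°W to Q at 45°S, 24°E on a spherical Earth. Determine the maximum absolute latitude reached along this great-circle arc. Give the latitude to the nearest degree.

The great circle lies in the plane with unit normal n̂ = (p₁ × p₂)/|p₁ × p₂|.
Here n̂_z ≈ -0.191; the vertex latitude is φ_max = arccos|n̂_z| ≈ 79.0°.

≈ 79°S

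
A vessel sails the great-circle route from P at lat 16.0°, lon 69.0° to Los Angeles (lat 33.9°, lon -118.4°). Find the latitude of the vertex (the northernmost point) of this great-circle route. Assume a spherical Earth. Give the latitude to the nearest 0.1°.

The great circle lies in the plane with unit normal n̂ = (p₁ × p₂)/|p₁ × p₂|.
Here n̂_z ≈ +0.133; the vertex latitude is φ_max = arccos|n̂_z| ≈ 82.3°.
Check via Clairaut: cos φ_max = |cos φ₁| · sin C = cos(16.0°)·sin(8.0°) ≈ 0.133, again giving ≈ 82.3°.

≈ 82.3°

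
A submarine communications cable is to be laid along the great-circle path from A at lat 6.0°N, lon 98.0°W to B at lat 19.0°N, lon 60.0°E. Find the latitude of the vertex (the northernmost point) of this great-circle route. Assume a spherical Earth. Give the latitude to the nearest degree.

≈ 50°N

The great circle lies in the plane with unit normal n̂ = (p₁ × p₂)/|p₁ × p₂|.
Here n̂_z ≈ +0.645; the vertex latitude is φ_max = arccos|n̂_z| ≈ 49.8°.
Check via Clairaut: cos φ_max = |cos φ₁| · sin C = cos(6.0°)·sin(40.5°) ≈ 0.645, again giving ≈ 49.8°.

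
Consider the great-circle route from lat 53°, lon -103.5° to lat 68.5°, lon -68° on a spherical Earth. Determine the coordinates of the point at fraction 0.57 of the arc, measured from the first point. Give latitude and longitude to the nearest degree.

The haversine formula gives a central angle δ ≈ 0.396 rad (22.7°) between the endpoints.
Interpolate at f = 0.57 with slerp weights a = sin((1−f)δ)/sin δ ≈ 0.439, b = sin(fδ)/sin δ ≈ 0.580.
p = a·p₁ + b·p₂ ≈ (0.018, -0.454, 0.891); φ = arcsin(p_z) ≈ 62.96°, λ = atan2(p_y, p_x) ≈ -87.74°.

≈ lat 63°, lon -88°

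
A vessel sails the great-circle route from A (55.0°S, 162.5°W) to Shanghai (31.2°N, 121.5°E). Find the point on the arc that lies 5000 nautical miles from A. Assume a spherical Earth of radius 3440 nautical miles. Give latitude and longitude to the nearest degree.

Convert each endpoint to a unit vector on the sphere (x = cos φ cos λ, y = cos φ sin λ, z = sin φ).
The central angle between the endpoints is δ = arccos(p₁·p₂) ≈ 1.881 rad (107.8°). The total great-circle distance is δ·R ≈ 1.881 × 3440 ≈ 6472 nmi, so the target fraction is f = 5000/6472 ≈ 0.773.
Interpolate at f ≈ 0.773 with slerp weights a = sin((1−f)δ)/sin δ ≈ 0.436, b = sin(fδ)/sin δ ≈ 1.043.
p = a·p₁ + b·p₂ ≈ (-0.705, 0.686, 0.183); φ = arcsin(p_z) ≈ 10.56°, λ = atan2(p_y, p_x) ≈ 135.79°.

≈ (11°N, 136°E)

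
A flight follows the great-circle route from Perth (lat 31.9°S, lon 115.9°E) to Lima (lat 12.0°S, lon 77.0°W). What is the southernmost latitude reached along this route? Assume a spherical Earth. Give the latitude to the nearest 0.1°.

The great circle lies in the plane with unit normal n̂ = (p₁ × p₂)/|p₁ × p₂|.
Here n̂_z ≈ +0.259; the vertex latitude is φ_max = arccos|n̂_z| ≈ 75.0°.
Check via Clairaut: cos φ_max = |cos φ₁| · sin C = cos(31.9°)·sin(162.2°) ≈ 0.259, again giving ≈ 75.0°.

≈ 75.0°S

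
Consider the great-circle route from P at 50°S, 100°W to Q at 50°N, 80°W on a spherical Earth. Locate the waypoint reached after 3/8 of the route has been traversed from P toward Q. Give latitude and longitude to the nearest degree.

≈ 13°S, 92°W

From cos δ = sin φ₁ sin φ₂ + cos φ₁ cos φ₂ cos Δλ, the central angle is δ ≈ 1.771 rad (101.5°).
Interpolate at f = 3/8 with slerp weights a = sin((1−f)δ)/sin δ ≈ 0.912, b = sin(fδ)/sin δ ≈ 0.629.
p = a·p₁ + b·p₂ ≈ (-0.032, -0.976, -0.217); φ = arcsin(p_z) ≈ -12.55°, λ = atan2(p_y, p_x) ≈ -91.86°.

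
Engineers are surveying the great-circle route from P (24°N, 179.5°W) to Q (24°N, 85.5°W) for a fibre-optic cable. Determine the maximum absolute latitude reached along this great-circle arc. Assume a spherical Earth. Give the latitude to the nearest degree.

The great circle lies in the plane with unit normal n̂ = (p₁ × p₂)/|p₁ × p₂|.
Here n̂_z ≈ +0.837; the vertex latitude is φ_max = arccos|n̂_z| ≈ 33.1°.
Check via Clairaut: cos φ_max = |cos φ₁| · sin C = cos(24.0°)·sin(66.4°) ≈ 0.837, again giving ≈ 33.1°.

≈ 33°N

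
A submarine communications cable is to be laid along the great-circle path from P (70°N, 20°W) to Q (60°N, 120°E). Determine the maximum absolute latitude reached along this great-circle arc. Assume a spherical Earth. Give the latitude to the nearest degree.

The great circle lies in the plane with unit normal n̂ = (p₁ × p₂)/|p₁ × p₂|.
Here n̂_z ≈ +0.150; the vertex latitude is φ_max = arccos|n̂_z| ≈ 81.3°.

≈ 81°N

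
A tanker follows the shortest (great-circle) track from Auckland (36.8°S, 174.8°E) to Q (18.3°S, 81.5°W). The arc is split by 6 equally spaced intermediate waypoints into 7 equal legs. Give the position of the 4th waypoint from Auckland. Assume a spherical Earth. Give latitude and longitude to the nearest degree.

Write both endpoints as unit vectors p₁, p₂ with components (cos φ cos λ, cos φ sin λ, sin φ).
The central angle between the endpoints is δ = arccos(p₁·p₂) ≈ 1.563 rad (89.5°).
Interpolate at f = 4/7 with slerp weights a = sin((1−f)δ)/sin δ ≈ 0.621, b = sin(fδ)/sin δ ≈ 0.779.
p = a·p₁ + b·p₂ ≈ (-0.386, -0.686, -0.616); φ = arcsin(p_z) ≈ -38.06°, λ = atan2(p_y, p_x) ≈ -119.33°.

≈ (38°S, 119°W)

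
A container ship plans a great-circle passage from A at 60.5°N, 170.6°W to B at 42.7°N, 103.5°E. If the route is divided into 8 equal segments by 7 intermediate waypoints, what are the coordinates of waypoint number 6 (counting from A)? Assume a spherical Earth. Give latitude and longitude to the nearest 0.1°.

≈ 52.2°N, 116.7°E

Write both endpoints as unit vectors p₁, p₂ with components (cos φ cos λ, cos φ sin λ, sin φ).
The central angle between the endpoints is δ = arccos(p₁·p₂) ≈ 0.907 rad (52.0°).
Interpolate at f = 6/8 with slerp weights a = sin((1−f)δ)/sin δ ≈ 0.285, b = sin(fδ)/sin δ ≈ 0.799.
p = a·p₁ + b·p₂ ≈ (-0.276, 0.548, 0.790); φ = arcsin(p_z) ≈ 52.18°, λ = atan2(p_y, p_x) ≈ 116.72°.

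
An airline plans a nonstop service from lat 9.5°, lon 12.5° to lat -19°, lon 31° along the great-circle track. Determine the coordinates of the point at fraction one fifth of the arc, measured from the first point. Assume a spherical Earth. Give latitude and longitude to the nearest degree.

≈ lat 4°, lon 16°

Convert each endpoint to a unit vector on the sphere (x = cos φ cos λ, y = cos φ sin λ, z = sin φ).
The central angle between the endpoints is δ = arccos(p₁·p₂) ≈ 0.591 rad (33.8°).
Interpolate at f = 1/5 with slerp weights a = sin((1−f)δ)/sin δ ≈ 0.817, b = sin(fδ)/sin δ ≈ 0.212.
p = a·p₁ + b·p₂ ≈ (0.958, 0.278, 0.066); φ = arcsin(p_z) ≈ 3.78°, λ = atan2(p_y, p_x) ≈ 16.15°.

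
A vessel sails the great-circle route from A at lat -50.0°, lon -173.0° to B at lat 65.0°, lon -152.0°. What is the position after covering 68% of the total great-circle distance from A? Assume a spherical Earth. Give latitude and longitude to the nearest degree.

Convert each endpoint to a unit vector on the sphere (x = cos φ cos λ, y = cos φ sin λ, z = sin φ).
The central angle between the endpoints is δ = arccos(p₁·p₂) ≈ 2.027 rad (116.1°).
Interpolate at f = 0.68 with slerp weights a = sin((1−f)δ)/sin δ ≈ 0.673, b = sin(fδ)/sin δ ≈ 1.093.
p = a·p₁ + b·p₂ ≈ (-0.837, -0.270, 0.475); φ = arcsin(p_z) ≈ 28.39°, λ = atan2(p_y, p_x) ≈ -162.15°.

≈ lat 28°, lon -162°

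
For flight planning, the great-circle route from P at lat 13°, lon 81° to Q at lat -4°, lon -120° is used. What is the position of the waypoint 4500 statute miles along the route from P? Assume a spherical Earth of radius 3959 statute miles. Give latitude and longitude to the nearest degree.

≈ lat 25°, lon 149°

Write both endpoints as unit vectors p₁, p₂ with components (cos φ cos λ, cos φ sin λ, sin φ).
The central angle between the endpoints is δ = arccos(p₁·p₂) ≈ 2.747 rad (157.4°). The total great-circle distance is δ·R ≈ 2.747 × 3959 ≈ 10875 mi, so the target fraction is f = 4500/10875 ≈ 0.414.
Interpolate at f ≈ 0.414 with slerp weights a = sin((1−f)δ)/sin δ ≈ 2.599, b = sin(fδ)/sin δ ≈ 2.360.
p = a·p₁ + b·p₂ ≈ (-0.781, 0.463, 0.420); φ = arcsin(p_z) ≈ 24.84°, λ = atan2(p_y, p_x) ≈ 149.36°.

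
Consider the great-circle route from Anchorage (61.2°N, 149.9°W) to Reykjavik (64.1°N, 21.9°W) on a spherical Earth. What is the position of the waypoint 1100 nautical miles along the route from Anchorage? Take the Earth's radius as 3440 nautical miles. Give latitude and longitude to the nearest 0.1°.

≈ (75.1°N, 115.8°W)

From cos δ = sin φ₁ sin φ₂ + cos φ₁ cos φ₂ cos Δλ, the central angle is δ ≈ 0.852 rad (48.8°). The total great-circle distance is δ·R ≈ 0.852 × 3440 ≈ 2930 nmi, so the target fraction is f = 1100/2930 ≈ 0.375.
Interpolate at f ≈ 0.375 with slerp weights a = sin((1−f)δ)/sin δ ≈ 0.674, b = sin(fδ)/sin δ ≈ 0.418.
p = a·p₁ + b·p₂ ≈ (-0.112, -0.231, 0.967); φ = arcsin(p_z) ≈ 75.14°, λ = atan2(p_y, p_x) ≈ -115.80°.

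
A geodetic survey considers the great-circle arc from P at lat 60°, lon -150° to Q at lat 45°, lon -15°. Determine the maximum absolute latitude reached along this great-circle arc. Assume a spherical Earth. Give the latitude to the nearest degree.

≈ 74°

The great circle lies in the plane with unit normal n̂ = (p₁ × p₂)/|p₁ × p₂|.
Here n̂_z ≈ +0.268; the vertex latitude is φ_max = arccos|n̂_z| ≈ 74.4°.
Check via Clairaut: cos φ_max = |cos φ₁| · sin C = cos(60.0°)·sin(32.4°) ≈ 0.268, again giving ≈ 74.4°.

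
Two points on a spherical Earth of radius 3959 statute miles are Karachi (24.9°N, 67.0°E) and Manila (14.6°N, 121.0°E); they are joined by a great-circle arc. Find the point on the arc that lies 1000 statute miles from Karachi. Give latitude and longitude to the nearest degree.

The haversine formula gives a central angle δ ≈ 0.899 rad (51.5°) between the endpoints. The total great-circle distance is δ·R ≈ 0.899 × 3959 ≈ 3561 mi, so the target fraction is f = 1000/3561 ≈ 0.281.
Interpolate at f ≈ 0.281 with slerp weights a = sin((1−f)δ)/sin δ ≈ 0.770, b = sin(fδ)/sin δ ≈ 0.319.
p = a·p₁ + b·p₂ ≈ (0.114, 0.907, 0.405); φ = arcsin(p_z) ≈ 23.86°, λ = atan2(p_y, p_x) ≈ 82.86°.

≈ 24°N, 83°E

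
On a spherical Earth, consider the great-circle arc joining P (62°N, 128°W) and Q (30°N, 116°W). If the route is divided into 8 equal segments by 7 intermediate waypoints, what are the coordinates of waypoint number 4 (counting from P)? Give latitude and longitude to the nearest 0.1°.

From cos δ = sin φ₁ sin φ₂ + cos φ₁ cos φ₂ cos Δλ, the central angle is δ ≈ 0.575 rad (32.9°).
Interpolate at f = 4/8 with slerp weights a = sin((1−f)δ)/sin δ ≈ 0.521, b = sin(fδ)/sin δ ≈ 0.521.
p = a·p₁ + b·p₂ ≈ (-0.349, -0.599, 0.721); φ = arcsin(p_z) ≈ 46.14°, λ = atan2(p_y, p_x) ≈ -120.21°.

≈ (46.1°N, 120.2°W)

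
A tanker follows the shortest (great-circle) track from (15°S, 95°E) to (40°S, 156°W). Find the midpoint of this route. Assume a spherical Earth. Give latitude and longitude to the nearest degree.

Convert each endpoint to a unit vector on the sphere (x = cos φ cos λ, y = cos φ sin λ, z = sin φ).
The central angle between the endpoints is δ = arccos(p₁·p₂) ≈ 1.645 rad (94.3°).
Interpolate at f = 1/2 with slerp weights a = sin((1−f)δ)/sin δ ≈ 0.735, b = sin(fδ)/sin δ ≈ 0.735.
p = a·p₁ + b·p₂ ≈ (-0.576, 0.478, -0.663); φ = arcsin(p_z) ≈ -41.51°, λ = atan2(p_y, p_x) ≈ 140.31°.

≈ (42°S, 140°E)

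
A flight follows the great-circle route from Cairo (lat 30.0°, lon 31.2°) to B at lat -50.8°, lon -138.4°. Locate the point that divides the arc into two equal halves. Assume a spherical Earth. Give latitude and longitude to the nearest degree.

Convert each endpoint to a unit vector on the sphere (x = cos φ cos λ, y = cos φ sin λ, z = sin φ).
The central angle between the endpoints is δ = arccos(p₁·p₂) ≈ 2.754 rad (157.8°).
Interpolate at f = 1/2 with slerp weights a = sin((1−f)δ)/sin δ ≈ 2.596, b = sin(fδ)/sin δ ≈ 2.596.
p = a·p₁ + b·p₂ ≈ (0.696, 0.075, -0.714); φ = arcsin(p_z) ≈ -45.55°, λ = atan2(p_y, p_x) ≈ 6.17°.

≈ lat -46°, lon 6°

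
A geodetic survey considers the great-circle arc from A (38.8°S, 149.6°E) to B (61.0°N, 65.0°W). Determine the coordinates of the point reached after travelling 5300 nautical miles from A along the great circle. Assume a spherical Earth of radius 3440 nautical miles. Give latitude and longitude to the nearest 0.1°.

≈ (39.6°N, 166.1°W)

The haversine formula gives a central angle δ ≈ 2.604 rad (149.2°) between the endpoints. The total great-circle distance is δ·R ≈ 2.604 × 3440 ≈ 8958 nmi, so the target fraction is f = 5300/8958 ≈ 0.592.
Interpolate at f ≈ 0.592 with slerp weights a = sin((1−f)δ)/sin δ ≈ 1.707, b = sin(fδ)/sin δ ≈ 1.953.
p = a·p₁ + b·p₂ ≈ (-0.748, -0.185, 0.638); φ = arcsin(p_z) ≈ 39.63°, λ = atan2(p_y, p_x) ≈ -166.13°.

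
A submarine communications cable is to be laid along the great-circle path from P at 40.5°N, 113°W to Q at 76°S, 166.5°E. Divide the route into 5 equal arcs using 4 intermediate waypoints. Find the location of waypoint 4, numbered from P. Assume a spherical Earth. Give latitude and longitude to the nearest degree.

≈ 57°S, 146°W

From cos δ = sin φ₁ sin φ₂ + cos φ₁ cos φ₂ cos Δλ, the central angle is δ ≈ 2.214 rad (126.9°).
Interpolate at f = 4/5 with slerp weights a = sin((1−f)δ)/sin δ ≈ 0.535, b = sin(fδ)/sin δ ≈ 1.225.
p = a·p₁ + b·p₂ ≈ (-0.447, -0.306, -0.841); φ = arcsin(p_z) ≈ -57.20°, λ = atan2(p_y, p_x) ≈ -145.65°.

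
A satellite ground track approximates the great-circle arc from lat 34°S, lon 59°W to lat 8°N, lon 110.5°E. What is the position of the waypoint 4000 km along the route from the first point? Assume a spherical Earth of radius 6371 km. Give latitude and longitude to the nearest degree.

From cos δ = sin φ₁ sin φ₂ + cos φ₁ cos φ₂ cos Δλ, the central angle is δ ≈ 2.657 rad (152.3°). The total great-circle distance is δ·R ≈ 2.657 × 6371 ≈ 16930 km, so the target fraction is f = 4000/16930 ≈ 0.236.
Interpolate at f ≈ 0.236 with slerp weights a = sin((1−f)δ)/sin δ ≈ 1.926, b = sin(fδ)/sin δ ≈ 1.262.
p = a·p₁ + b·p₂ ≈ (0.385, -0.198, -0.901); φ = arcsin(p_z) ≈ -64.35°, λ = atan2(p_y, p_x) ≈ -27.26°.

≈ lat 64°S, lon 27°W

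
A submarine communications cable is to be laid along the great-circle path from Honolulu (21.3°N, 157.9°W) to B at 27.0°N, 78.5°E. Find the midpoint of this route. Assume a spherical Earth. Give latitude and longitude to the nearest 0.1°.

≈ 43.5°N, 142.7°E

Write both endpoints as unit vectors p₁, p₂ with components (cos φ cos λ, cos φ sin λ, sin φ).
The central angle between the endpoints is δ = arccos(p₁·p₂) ≈ 1.870 rad (107.1°).
Interpolate at f = 1/2 with slerp weights a = sin((1−f)δ)/sin δ ≈ 0.842, b = sin(fδ)/sin δ ≈ 0.842.
p = a·p₁ + b·p₂ ≈ (-0.577, 0.440, 0.688); φ = arcsin(p_z) ≈ 43.47°, λ = atan2(p_y, p_x) ≈ 142.68°.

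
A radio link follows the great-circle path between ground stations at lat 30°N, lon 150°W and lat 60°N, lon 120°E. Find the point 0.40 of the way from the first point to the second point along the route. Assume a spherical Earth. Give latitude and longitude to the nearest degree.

≈ lat 50°N, lon 172°W

From cos δ = sin φ₁ sin φ₂ + cos φ₁ cos φ₂ cos Δλ, the central angle is δ ≈ 1.123 rad (64.3°).
Interpolate at f = 0.40 with slerp weights a = sin((1−f)δ)/sin δ ≈ 0.692, b = sin(fδ)/sin δ ≈ 0.482.
p = a·p₁ + b·p₂ ≈ (-0.640, -0.091, 0.763); φ = arcsin(p_z) ≈ 49.76°, λ = atan2(p_y, p_x) ≈ -171.89°.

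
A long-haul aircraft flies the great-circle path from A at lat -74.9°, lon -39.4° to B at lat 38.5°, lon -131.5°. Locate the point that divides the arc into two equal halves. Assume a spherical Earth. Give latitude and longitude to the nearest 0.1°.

From cos δ = sin φ₁ sin φ₂ + cos φ₁ cos φ₂ cos Δλ, the central angle is δ ≈ 2.225 rad (127.5°).
Interpolate at f = 1/2 with slerp weights a = sin((1−f)δ)/sin δ ≈ 1.130, b = sin(fδ)/sin δ ≈ 1.130.
p = a·p₁ + b·p₂ ≈ (-0.359, -0.849, -0.388); φ = arcsin(p_z) ≈ -22.80°, λ = atan2(p_y, p_x) ≈ -112.89°.

≈ lat -22.8°, lon -112.9°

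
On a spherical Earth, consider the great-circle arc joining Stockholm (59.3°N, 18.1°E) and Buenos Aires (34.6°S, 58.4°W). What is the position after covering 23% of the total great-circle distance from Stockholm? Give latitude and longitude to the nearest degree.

≈ 41°N, 12°W

The haversine formula gives a central angle δ ≈ 1.972 rad (113.0°) between the endpoints.
Interpolate at f = 0.23 with slerp weights a = sin((1−f)δ)/sin δ ≈ 1.085, b = sin(fδ)/sin δ ≈ 0.476.
p = a·p₁ + b·p₂ ≈ (0.732, -0.162, 0.662); φ = arcsin(p_z) ≈ 41.48°, λ = atan2(p_y, p_x) ≈ -12.45°.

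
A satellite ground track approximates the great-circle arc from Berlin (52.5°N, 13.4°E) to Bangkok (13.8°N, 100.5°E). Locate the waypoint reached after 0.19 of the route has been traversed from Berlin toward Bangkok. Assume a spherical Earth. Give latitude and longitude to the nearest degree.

Convert each endpoint to a unit vector on the sphere (x = cos φ cos λ, y = cos φ sin λ, z = sin φ).
The central angle between the endpoints is δ = arccos(p₁·p₂) ≈ 1.350 rad (77.3°).
Interpolate at f = 0.19 with slerp weights a = sin((1−f)δ)/sin δ ≈ 0.910, b = sin(fδ)/sin δ ≈ 0.260.
p = a·p₁ + b·p₂ ≈ (0.493, 0.377, 0.784); φ = arcsin(p_z) ≈ 51.65°, λ = atan2(p_y, p_x) ≈ 37.38°.

≈ 52°N, 37°E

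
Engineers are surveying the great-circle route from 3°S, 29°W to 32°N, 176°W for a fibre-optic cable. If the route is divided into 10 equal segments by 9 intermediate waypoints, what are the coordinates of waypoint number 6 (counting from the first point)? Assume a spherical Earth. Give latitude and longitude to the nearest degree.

Convert each endpoint to a unit vector on the sphere (x = cos φ cos λ, y = cos φ sin λ, z = sin φ).
The central angle between the endpoints is δ = arccos(p₁·p₂) ≈ 2.401 rad (137.6°).
Interpolate at f = 6/10 with slerp weights a = sin((1−f)δ)/sin δ ≈ 1.214, b = sin(fδ)/sin δ ≈ 1.469.
p = a·p₁ + b·p₂ ≈ (-0.182, -0.675, 0.715); φ = arcsin(p_z) ≈ 45.65°, λ = atan2(p_y, p_x) ≈ -105.13°.

≈ 46°N, 105°W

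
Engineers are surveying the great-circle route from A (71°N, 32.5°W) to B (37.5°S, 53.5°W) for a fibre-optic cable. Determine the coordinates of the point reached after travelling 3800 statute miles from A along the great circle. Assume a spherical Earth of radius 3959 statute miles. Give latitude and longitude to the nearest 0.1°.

Write both endpoints as unit vectors p₁, p₂ with components (cos φ cos λ, cos φ sin λ, sin φ).
The central angle between the endpoints is δ = arccos(p₁·p₂) ≈ 1.912 rad (109.5°). The total great-circle distance is δ·R ≈ 1.912 × 3959 ≈ 7569 mi, so the target fraction is f = 3800/7569 ≈ 0.502.
Interpolate at f ≈ 0.502 with slerp weights a = sin((1−f)δ)/sin δ ≈ 0.864, b = sin(fδ)/sin δ ≈ 0.869.
p = a·p₁ + b·p₂ ≈ (0.647, -0.705, 0.288); φ = arcsin(p_z) ≈ 16.75°, λ = atan2(p_y, p_x) ≈ -47.45°.

≈ (16.7°N, 47.5°W)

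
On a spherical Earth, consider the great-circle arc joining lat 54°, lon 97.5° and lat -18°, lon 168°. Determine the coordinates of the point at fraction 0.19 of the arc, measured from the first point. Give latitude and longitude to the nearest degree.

≈ lat 44°, lon 120°

Convert each endpoint to a unit vector on the sphere (x = cos φ cos λ, y = cos φ sin λ, z = sin φ).
The central angle between the endpoints is δ = arccos(p₁·p₂) ≈ 1.634 rad (93.6°).
Interpolate at f = 0.19 with slerp weights a = sin((1−f)δ)/sin δ ≈ 0.972, b = sin(fδ)/sin δ ≈ 0.306.
p = a·p₁ + b·p₂ ≈ (-0.359, 0.627, 0.691); φ = arcsin(p_z) ≈ 43.74°, λ = atan2(p_y, p_x) ≈ 119.83°.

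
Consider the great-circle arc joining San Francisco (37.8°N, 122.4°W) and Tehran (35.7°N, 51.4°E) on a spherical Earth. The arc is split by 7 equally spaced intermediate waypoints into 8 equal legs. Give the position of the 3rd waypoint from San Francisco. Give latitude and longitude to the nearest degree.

≈ (77°N, 107°W)

Convert each endpoint to a unit vector on the sphere (x = cos φ cos λ, y = cos φ sin λ, z = sin φ).
The central angle between the endpoints is δ = arccos(p₁·p₂) ≈ 1.855 rad (106.3°).
Interpolate at f = 3/8 with slerp weights a = sin((1−f)δ)/sin δ ≈ 0.955, b = sin(fδ)/sin δ ≈ 0.668.
p = a·p₁ + b·p₂ ≈ (-0.066, -0.213, 0.975); φ = arcsin(p_z) ≈ 77.10°, λ = atan2(p_y, p_x) ≈ -107.20°.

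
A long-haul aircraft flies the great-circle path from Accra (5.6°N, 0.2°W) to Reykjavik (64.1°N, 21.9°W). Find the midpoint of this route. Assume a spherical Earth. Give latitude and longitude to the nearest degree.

≈ 35°N, 7°W

Convert each endpoint to a unit vector on the sphere (x = cos φ cos λ, y = cos φ sin λ, z = sin φ).
The central angle between the endpoints is δ = arccos(p₁·p₂) ≈ 1.057 rad (60.5°).
Interpolate at f = 1/2 with slerp weights a = sin((1−f)δ)/sin δ ≈ 0.579, b = sin(fδ)/sin δ ≈ 0.579.
p = a·p₁ + b·p₂ ≈ (0.811, -0.096, 0.577); φ = arcsin(p_z) ≈ 35.26°, λ = atan2(p_y, p_x) ≈ -6.78°.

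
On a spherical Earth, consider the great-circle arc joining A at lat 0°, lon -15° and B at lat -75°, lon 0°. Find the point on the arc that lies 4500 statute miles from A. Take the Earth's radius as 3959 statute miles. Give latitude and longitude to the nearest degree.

From cos δ = sin φ₁ sin φ₂ + cos φ₁ cos φ₂ cos Δλ, the central angle is δ ≈ 1.318 rad (75.5°). The total great-circle distance is δ·R ≈ 1.318 × 3959 ≈ 5218 mi, so the target fraction is f = 4500/5218 ≈ 0.862.
Interpolate at f ≈ 0.862 with slerp weights a = sin((1−f)δ)/sin δ ≈ 0.186, b = sin(fδ)/sin δ ≈ 0.937.
p = a·p₁ + b·p₂ ≈ (0.423, -0.048, -0.905); φ = arcsin(p_z) ≈ -64.83°, λ = atan2(p_y, p_x) ≈ -6.51°.

≈ lat -65°, lon -7°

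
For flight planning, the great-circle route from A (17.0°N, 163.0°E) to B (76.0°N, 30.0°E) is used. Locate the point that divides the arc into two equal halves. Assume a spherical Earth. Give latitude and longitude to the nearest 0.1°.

Convert each endpoint to a unit vector on the sphere (x = cos φ cos λ, y = cos φ sin λ, z = sin φ).
The central angle between the endpoints is δ = arccos(p₁·p₂) ≈ 1.445 rad (82.8°).
Interpolate at f = 1/2 with slerp weights a = sin((1−f)δ)/sin δ ≈ 0.666, b = sin(fδ)/sin δ ≈ 0.666.
p = a·p₁ + b·p₂ ≈ (-0.470, 0.267, 0.841); φ = arcsin(p_z) ≈ 57.29°, λ = atan2(p_y, p_x) ≈ 150.40°.

≈ (57.3°N, 150.4°E)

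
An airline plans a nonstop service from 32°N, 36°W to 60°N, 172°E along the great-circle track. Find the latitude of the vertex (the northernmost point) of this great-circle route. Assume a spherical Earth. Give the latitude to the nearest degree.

The great circle lies in the plane with unit normal n̂ = (p₁ × p₂)/|p₁ × p₂|.
Here n̂_z ≈ -0.200; the vertex latitude is φ_max = arccos|n̂_z| ≈ 78.5°.

≈ 78°N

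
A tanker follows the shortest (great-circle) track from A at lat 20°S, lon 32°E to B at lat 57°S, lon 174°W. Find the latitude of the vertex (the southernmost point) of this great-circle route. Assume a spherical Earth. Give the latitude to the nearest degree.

The great circle lies in the plane with unit normal n̂ = (p₁ × p₂)/|p₁ × p₂|.
Here n̂_z ≈ +0.228; the vertex latitude is φ_max = arccos|n̂_z| ≈ 76.8°.

≈ 77°S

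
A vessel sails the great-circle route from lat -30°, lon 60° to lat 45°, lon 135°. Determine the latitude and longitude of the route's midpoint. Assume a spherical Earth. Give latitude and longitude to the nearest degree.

Write both endpoints as unit vectors p₁, p₂ with components (cos φ cos λ, cos φ sin λ, sin φ).
The central angle between the endpoints is δ = arccos(p₁·p₂) ≈ 1.767 rad (101.2°).
Interpolate at f = 1/2 with slerp weights a = sin((1−f)δ)/sin δ ≈ 0.788, b = sin(fδ)/sin δ ≈ 0.788.
p = a·p₁ + b·p₂ ≈ (-0.053, 0.985, 0.163); φ = arcsin(p_z) ≈ 9.39°, λ = atan2(p_y, p_x) ≈ 93.07°.

≈ lat 9°, lon 93°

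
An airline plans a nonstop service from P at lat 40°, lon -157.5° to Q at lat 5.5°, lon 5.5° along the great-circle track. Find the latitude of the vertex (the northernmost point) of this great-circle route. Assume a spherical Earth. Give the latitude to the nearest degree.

≈ 73°

The great circle lies in the plane with unit normal n̂ = (p₁ × p₂)/|p₁ × p₂|.
Here n̂_z ≈ +0.299; the vertex latitude is φ_max = arccos|n̂_z| ≈ 72.6°.
Check via Clairaut: cos φ_max = |cos φ₁| · sin C = cos(40.0°)·sin(23.0°) ≈ 0.299, again giving ≈ 72.6°.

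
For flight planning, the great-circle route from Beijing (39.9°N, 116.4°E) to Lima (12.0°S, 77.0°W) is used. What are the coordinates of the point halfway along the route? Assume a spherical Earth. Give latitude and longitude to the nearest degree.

Write both endpoints as unit vectors p₁, p₂ with components (cos φ cos λ, cos φ sin λ, sin φ).
The central angle between the endpoints is δ = arccos(p₁·p₂) ≈ 2.613 rad (149.7°).
Interpolate at f = 1/2 with slerp weights a = sin((1−f)δ)/sin δ ≈ 1.913, b = sin(fδ)/sin δ ≈ 1.913.
p = a·p₁ + b·p₂ ≈ (-0.232, -0.509, 0.829); φ = arcsin(p_z) ≈ 56.02°, λ = atan2(p_y, p_x) ≈ -114.48°.

≈ 56°N, 114°W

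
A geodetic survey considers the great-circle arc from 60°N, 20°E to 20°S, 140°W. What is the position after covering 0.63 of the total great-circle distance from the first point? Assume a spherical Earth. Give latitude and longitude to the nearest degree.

Write both endpoints as unit vectors p₁, p₂ with components (cos φ cos λ, cos φ sin λ, sin φ).
The central angle between the endpoints is δ = arccos(p₁·p₂) ≈ 2.400 rad (137.5°).
Interpolate at f = 0.63 with slerp weights a = sin((1−f)δ)/sin δ ≈ 1.149, b = sin(fδ)/sin δ ≈ 1.479.
p = a·p₁ + b·p₂ ≈ (-0.524, -0.697, 0.490); φ = arcsin(p_z) ≈ 29.31°, λ = atan2(p_y, p_x) ≈ -126.97°.

≈ 29°N, 127°W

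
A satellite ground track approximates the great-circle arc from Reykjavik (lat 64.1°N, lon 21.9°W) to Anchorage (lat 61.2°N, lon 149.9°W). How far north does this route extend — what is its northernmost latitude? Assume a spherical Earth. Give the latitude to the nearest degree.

The great circle lies in the plane with unit normal n̂ = (p₁ × p₂)/|p₁ × p₂|.
Here n̂_z ≈ -0.220; the vertex latitude is φ_max = arccos|n̂_z| ≈ 77.3°.

≈ 77°N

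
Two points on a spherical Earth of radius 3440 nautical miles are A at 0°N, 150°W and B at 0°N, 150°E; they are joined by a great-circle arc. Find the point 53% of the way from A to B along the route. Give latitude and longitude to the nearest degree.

Write both endpoints as unit vectors p₁, p₂ with components (cos φ cos λ, cos φ sin λ, sin φ).
The central angle between the endpoints is δ = arccos(p₁·p₂) ≈ 1.047 rad (60.0°).
Interpolate at f = 0.53 with slerp weights a = sin((1−f)δ)/sin δ ≈ 0.546, b = sin(fδ)/sin δ ≈ 0.608.
p = a·p₁ + b·p₂ ≈ (-1.000, 0.031, 0.000); φ = arcsin(p_z) ≈ 0.00°, λ = atan2(p_y, p_x) ≈ 178.20°.

≈ 0°N, 178°E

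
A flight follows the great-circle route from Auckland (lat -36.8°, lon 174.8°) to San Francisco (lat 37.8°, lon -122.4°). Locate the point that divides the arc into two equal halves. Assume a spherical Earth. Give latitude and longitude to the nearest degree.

The haversine formula gives a central angle δ ≈ 1.649 rad (94.5°) between the endpoints.
Interpolate at f = 1/2 with slerp weights a = sin((1−f)δ)/sin δ ≈ 0.736, b = sin(fδ)/sin δ ≈ 0.736.
p = a·p₁ + b·p₂ ≈ (-0.899, -0.438, 0.010); φ = arcsin(p_z) ≈ 0.59°, λ = atan2(p_y, p_x) ≈ -154.03°.

≈ lat 1°, lon -154°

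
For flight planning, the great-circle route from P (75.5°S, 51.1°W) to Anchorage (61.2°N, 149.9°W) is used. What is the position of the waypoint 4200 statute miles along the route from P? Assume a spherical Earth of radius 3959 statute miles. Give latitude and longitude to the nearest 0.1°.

≈ (24.1°S, 117.0°W)

Write both endpoints as unit vectors p₁, p₂ with components (cos φ cos λ, cos φ sin λ, sin φ).
The central angle between the endpoints is δ = arccos(p₁·p₂) ≈ 2.620 rad (150.1°). The total great-circle distance is δ·R ≈ 2.620 × 3959 ≈ 10371 mi, so the target fraction is f = 4200/10371 ≈ 0.405.
Interpolate at f ≈ 0.405 with slerp weights a = sin((1−f)δ)/sin δ ≈ 2.006, b = sin(fδ)/sin δ ≈ 1.751.
p = a·p₁ + b·p₂ ≈ (-0.414, -0.814, -0.408); φ = arcsin(p_z) ≈ -24.06°, λ = atan2(p_y, p_x) ≈ -116.98°.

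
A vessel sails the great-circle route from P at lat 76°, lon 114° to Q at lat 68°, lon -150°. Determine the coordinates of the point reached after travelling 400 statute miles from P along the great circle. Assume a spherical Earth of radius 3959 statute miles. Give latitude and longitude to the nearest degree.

≈ lat 78°, lon 138°

From cos δ = sin φ₁ sin φ₂ + cos φ₁ cos φ₂ cos Δλ, the central angle is δ ≈ 0.473 rad (27.1°). The total great-circle distance is δ·R ≈ 0.473 × 3959 ≈ 1873 mi, so the target fraction is f = 400/1873 ≈ 0.214.
Interpolate at f ≈ 0.214 with slerp weights a = sin((1−f)δ)/sin δ ≈ 0.798, b = sin(fδ)/sin δ ≈ 0.221.
p = a·p₁ + b·p₂ ≈ (-0.150, 0.135, 0.979); φ = arcsin(p_z) ≈ 78.35°, λ = atan2(p_y, p_x) ≈ 138.10°.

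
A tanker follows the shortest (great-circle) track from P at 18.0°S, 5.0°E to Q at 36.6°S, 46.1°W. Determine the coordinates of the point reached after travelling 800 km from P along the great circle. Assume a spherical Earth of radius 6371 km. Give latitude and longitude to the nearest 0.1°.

From cos δ = sin φ₁ sin φ₂ + cos φ₁ cos φ₂ cos Δλ, the central angle is δ ≈ 0.845 rad (48.4°). The total great-circle distance is δ·R ≈ 0.845 × 6371 ≈ 5384 km, so the target fraction is f = 800/5384 ≈ 0.149.
Interpolate at f ≈ 0.149 with slerp weights a = sin((1−f)δ)/sin δ ≈ 0.881, b = sin(fδ)/sin δ ≈ 0.167.
p = a·p₁ + b·p₂ ≈ (0.928, -0.024, -0.372); φ = arcsin(p_z) ≈ -21.84°, λ = atan2(p_y, p_x) ≈ -1.47°.

≈ 21.8°S, 1.5°W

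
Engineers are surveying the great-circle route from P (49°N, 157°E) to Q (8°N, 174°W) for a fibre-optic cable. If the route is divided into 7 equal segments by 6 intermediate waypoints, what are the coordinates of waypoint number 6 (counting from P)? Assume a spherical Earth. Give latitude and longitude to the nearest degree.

Write both endpoints as unit vectors p₁, p₂ with components (cos φ cos λ, cos φ sin λ, sin φ).
The central angle between the endpoints is δ = arccos(p₁·p₂) ≈ 0.832 rad (47.7°).
Interpolate at f = 6/7 with slerp weights a = sin((1−f)δ)/sin δ ≈ 0.160, b = sin(fδ)/sin δ ≈ 0.885.
p = a·p₁ + b·p₂ ≈ (-0.968, -0.050, 0.244); φ = arcsin(p_z) ≈ 14.14°, λ = atan2(p_y, p_x) ≈ -177.02°.

≈ (14°N, 177°W)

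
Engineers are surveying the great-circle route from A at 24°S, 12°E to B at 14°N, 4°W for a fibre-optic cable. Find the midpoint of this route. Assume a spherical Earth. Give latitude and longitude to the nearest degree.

≈ 5°S, 4°E

Convert each endpoint to a unit vector on the sphere (x = cos φ cos λ, y = cos φ sin λ, z = sin φ).
The central angle between the endpoints is δ = arccos(p₁·p₂) ≈ 0.717 rad (41.1°).
Interpolate at f = 1/2 with slerp weights a = sin((1−f)δ)/sin δ ≈ 0.534, b = sin(fδ)/sin δ ≈ 0.534.
p = a·p₁ + b·p₂ ≈ (0.994, 0.065, -0.088); φ = arcsin(p_z) ≈ -5.05°, λ = atan2(p_y, p_x) ≈ 3.76°.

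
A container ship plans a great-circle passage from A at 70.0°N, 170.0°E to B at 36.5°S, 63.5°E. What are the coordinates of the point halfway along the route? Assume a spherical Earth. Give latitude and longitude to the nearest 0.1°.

From cos δ = sin φ₁ sin φ₂ + cos φ₁ cos φ₂ cos Δλ, the central angle is δ ≈ 2.261 rad (129.6°).
Interpolate at f = 1/2 with slerp weights a = sin((1−f)δ)/sin δ ≈ 1.174, b = sin(fδ)/sin δ ≈ 1.174.
p = a·p₁ + b·p₂ ≈ (0.026, 0.914, 0.405); φ = arcsin(p_z) ≈ 23.88°, λ = atan2(p_y, p_x) ≈ 88.39°.

≈ 23.9°N, 88.4°E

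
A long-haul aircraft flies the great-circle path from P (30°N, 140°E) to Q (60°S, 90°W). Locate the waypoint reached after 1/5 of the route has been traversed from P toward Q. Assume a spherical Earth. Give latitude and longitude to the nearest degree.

≈ (7°N, 154°E)

Convert each endpoint to a unit vector on the sphere (x = cos φ cos λ, y = cos φ sin λ, z = sin φ).
The central angle between the endpoints is δ = arccos(p₁·p₂) ≈ 2.362 rad (135.3°).
Interpolate at f = 1/5 with slerp weights a = sin((1−f)δ)/sin δ ≈ 1.351, b = sin(fδ)/sin δ ≈ 0.647.
p = a·p₁ + b·p₂ ≈ (-0.896, 0.428, 0.115); φ = arcsin(p_z) ≈ 6.59°, λ = atan2(p_y, p_x) ≈ 154.46°.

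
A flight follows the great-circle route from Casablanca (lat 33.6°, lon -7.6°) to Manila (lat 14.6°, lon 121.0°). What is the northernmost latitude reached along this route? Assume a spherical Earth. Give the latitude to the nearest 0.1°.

The great circle lies in the plane with unit normal n̂ = (p₁ × p₂)/|p₁ × p₂|.
Here n̂_z ≈ +0.676; the vertex latitude is φ_max = arccos|n̂_z| ≈ 47.5°.

≈ 47.5°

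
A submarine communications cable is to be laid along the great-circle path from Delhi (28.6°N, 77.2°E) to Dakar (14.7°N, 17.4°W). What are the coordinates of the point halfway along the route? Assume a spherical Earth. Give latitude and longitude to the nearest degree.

The haversine formula gives a central angle δ ≈ 1.517 rad (86.9°) between the endpoints.
Interpolate at f = 1/2 with slerp weights a = sin((1−f)δ)/sin δ ≈ 0.689, b = sin(fδ)/sin δ ≈ 0.689.
p = a·p₁ + b·p₂ ≈ (0.770, 0.391, 0.505); φ = arcsin(p_z) ≈ 30.31°, λ = atan2(p_y, p_x) ≈ 26.90°.

≈ (30°N, 27°E)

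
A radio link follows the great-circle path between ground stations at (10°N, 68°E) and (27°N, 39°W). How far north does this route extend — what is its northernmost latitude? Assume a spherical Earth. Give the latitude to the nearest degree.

≈ 31°N

The great circle lies in the plane with unit normal n̂ = (p₁ × p₂)/|p₁ × p₂|.
Here n̂_z ≈ -0.853; the vertex latitude is φ_max = arccos|n̂_z| ≈ 31.5°.
Check via Clairaut: cos φ_max = |cos φ₁| · sin C = cos(10.0°)·sin(60.0°) ≈ 0.853, again giving ≈ 31.5°.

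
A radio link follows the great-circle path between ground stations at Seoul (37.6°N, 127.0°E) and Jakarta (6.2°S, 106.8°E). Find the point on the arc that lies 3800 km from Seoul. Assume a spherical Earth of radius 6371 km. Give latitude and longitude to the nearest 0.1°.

Write both endpoints as unit vectors p₁, p₂ with components (cos φ cos λ, cos φ sin λ, sin φ).
The central angle between the endpoints is δ = arccos(p₁·p₂) ≈ 0.832 rad (47.7°). The total great-circle distance is δ·R ≈ 0.832 × 6371 ≈ 5301 km, so the target fraction is f = 3800/5301 ≈ 0.717.
Interpolate at f ≈ 0.717 with slerp weights a = sin((1−f)δ)/sin δ ≈ 0.316, b = sin(fδ)/sin δ ≈ 0.760.
p = a·p₁ + b·p₂ ≈ (-0.369, 0.923, 0.111); φ = arcsin(p_z) ≈ 6.35°, λ = atan2(p_y, p_x) ≈ 111.79°.

≈ 6.4°N, 111.8°E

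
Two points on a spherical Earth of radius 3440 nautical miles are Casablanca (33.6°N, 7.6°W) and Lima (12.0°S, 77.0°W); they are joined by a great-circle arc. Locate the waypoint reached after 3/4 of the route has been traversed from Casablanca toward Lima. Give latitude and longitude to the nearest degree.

The haversine formula gives a central angle δ ≈ 1.398 rad (80.1°) between the endpoints.
Interpolate at f = 3/4 with slerp weights a = sin((1−f)δ)/sin δ ≈ 0.348, b = sin(fδ)/sin δ ≈ 0.880.
p = a·p₁ + b·p₂ ≈ (0.481, -0.877, 0.009); φ = arcsin(p_z) ≈ 0.54°, λ = atan2(p_y, p_x) ≈ -61.27°.

≈ 1°N, 61°W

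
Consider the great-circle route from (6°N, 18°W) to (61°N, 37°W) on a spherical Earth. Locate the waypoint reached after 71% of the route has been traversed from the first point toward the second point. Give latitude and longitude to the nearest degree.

From cos δ = sin φ₁ sin φ₂ + cos φ₁ cos φ₂ cos Δλ, the central angle is δ ≈ 0.992 rad (56.8°).
Interpolate at f = 0.71 with slerp weights a = sin((1−f)δ)/sin δ ≈ 0.339, b = sin(fδ)/sin δ ≈ 0.773.
p = a·p₁ + b·p₂ ≈ (0.620, -0.330, 0.712); φ = arcsin(p_z) ≈ 45.39°, λ = atan2(p_y, p_x) ≈ -28.01°.

≈ (45°N, 28°W)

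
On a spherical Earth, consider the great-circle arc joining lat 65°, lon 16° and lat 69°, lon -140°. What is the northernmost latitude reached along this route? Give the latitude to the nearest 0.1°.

The great circle lies in the plane with unit normal n̂ = (p₁ × p₂)/|p₁ × p₂|.
Here n̂_z ≈ -0.087; the vertex latitude is φ_max = arccos|n̂_z| ≈ 85.0°.

≈ 85.0°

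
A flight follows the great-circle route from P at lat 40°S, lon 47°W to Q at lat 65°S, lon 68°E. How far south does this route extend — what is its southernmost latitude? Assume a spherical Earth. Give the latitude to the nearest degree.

The great circle lies in the plane with unit normal n̂ = (p₁ × p₂)/|p₁ × p₂|.
Here n̂_z ≈ +0.328; the vertex latitude is φ_max = arccos|n̂_z| ≈ 70.9°.
Check via Clairaut: cos φ_max = |cos φ₁| · sin C = cos(40.0°)·sin(154.7°) ≈ 0.328, again giving ≈ 70.9°.

≈ 71°S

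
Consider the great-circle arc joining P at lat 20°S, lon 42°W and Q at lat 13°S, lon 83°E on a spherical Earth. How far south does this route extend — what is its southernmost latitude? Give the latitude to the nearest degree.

≈ 33°S

The great circle lies in the plane with unit normal n̂ = (p₁ × p₂)/|p₁ × p₂|.
Here n̂_z ≈ +0.839; the vertex latitude is φ_max = arccos|n̂_z| ≈ 33.0°.
Check via Clairaut: cos φ_max = |cos φ₁| · sin C = cos(20.0°)·sin(116.8°) ≈ 0.839, again giving ≈ 33.0°.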